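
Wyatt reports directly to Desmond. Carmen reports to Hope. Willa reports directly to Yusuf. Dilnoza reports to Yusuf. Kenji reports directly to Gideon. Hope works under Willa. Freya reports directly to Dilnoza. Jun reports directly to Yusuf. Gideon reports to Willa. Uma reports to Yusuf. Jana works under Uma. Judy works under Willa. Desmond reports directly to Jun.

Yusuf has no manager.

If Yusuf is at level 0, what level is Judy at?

Chain from Judy up to Yusuf: Judy → Willa → Yusuf. That is 2 steps up, so Judy is 2 levels below Yusuf.

2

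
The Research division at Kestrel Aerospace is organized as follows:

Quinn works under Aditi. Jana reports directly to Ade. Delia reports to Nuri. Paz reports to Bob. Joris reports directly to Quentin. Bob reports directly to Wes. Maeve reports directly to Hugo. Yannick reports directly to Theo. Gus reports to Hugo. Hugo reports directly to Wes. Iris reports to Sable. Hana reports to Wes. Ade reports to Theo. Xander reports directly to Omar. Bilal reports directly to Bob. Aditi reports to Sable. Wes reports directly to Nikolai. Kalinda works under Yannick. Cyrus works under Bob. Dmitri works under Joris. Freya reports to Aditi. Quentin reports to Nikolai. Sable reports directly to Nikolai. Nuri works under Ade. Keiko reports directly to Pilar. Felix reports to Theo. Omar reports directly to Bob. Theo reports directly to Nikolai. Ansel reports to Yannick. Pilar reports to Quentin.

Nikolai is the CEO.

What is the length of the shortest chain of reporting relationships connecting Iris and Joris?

4

Iris is 2 levels below Nikolai, and Joris is 2 levels below Nikolai (their lowest common manager). The shortest path runs up from Iris to Nikolai and back down to Joris: 2 + 2 = 4 links.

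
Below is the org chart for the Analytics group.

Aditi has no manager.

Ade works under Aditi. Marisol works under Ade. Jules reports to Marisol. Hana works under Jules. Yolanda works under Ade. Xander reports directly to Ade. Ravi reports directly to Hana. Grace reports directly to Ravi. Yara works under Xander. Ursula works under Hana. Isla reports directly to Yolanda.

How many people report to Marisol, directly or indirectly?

5

Marisol directly manages Jules. Under Jules: Hana, Ursula, Ravi, Grace (4). That's 5 in total.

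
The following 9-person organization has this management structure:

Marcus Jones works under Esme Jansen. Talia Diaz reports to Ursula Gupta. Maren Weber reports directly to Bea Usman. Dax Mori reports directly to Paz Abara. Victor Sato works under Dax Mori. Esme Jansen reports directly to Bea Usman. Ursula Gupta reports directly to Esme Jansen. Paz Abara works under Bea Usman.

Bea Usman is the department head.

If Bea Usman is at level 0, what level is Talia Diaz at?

3

Chain from Talia Diaz up to Bea Usman: Talia Diaz → Ursula Gupta → Esme Jansen → Bea Usman. That is 3 steps up, so Talia Diaz is 3 levels below Bea Usman.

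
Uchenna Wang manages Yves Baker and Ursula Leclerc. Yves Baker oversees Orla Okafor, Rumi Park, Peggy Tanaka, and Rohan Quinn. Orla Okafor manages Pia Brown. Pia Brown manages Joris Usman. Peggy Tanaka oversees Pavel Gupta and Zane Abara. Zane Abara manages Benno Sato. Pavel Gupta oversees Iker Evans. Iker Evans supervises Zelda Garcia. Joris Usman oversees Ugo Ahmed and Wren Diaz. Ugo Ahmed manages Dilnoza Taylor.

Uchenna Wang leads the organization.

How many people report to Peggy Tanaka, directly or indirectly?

5

Peggy Tanaka directly manages Zane Abara, Pavel Gupta. Under Zane Abara: Benno Sato (1). Under Pavel Gupta: Iker Evans, Zelda Garcia (2). So Peggy Tanaka's organization is 2 direct reports plus everyone under them: 2 + 3 = 5.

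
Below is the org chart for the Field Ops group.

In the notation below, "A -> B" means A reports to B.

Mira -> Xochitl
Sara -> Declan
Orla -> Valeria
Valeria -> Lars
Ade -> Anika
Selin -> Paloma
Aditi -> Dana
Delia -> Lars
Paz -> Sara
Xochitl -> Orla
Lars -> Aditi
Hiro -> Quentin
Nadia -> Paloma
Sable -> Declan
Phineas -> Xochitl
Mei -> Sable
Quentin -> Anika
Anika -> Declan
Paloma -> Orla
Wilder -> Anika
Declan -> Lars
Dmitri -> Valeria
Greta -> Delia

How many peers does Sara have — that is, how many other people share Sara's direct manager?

Sara reports to Declan. Declan's other direct reports are Anika, Sable — 2 peers.

2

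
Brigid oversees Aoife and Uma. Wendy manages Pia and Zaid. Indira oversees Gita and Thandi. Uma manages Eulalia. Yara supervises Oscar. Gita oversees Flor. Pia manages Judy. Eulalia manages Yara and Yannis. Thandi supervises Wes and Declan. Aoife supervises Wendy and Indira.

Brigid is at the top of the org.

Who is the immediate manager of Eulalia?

Uma

Eulalia reports directly to Uma.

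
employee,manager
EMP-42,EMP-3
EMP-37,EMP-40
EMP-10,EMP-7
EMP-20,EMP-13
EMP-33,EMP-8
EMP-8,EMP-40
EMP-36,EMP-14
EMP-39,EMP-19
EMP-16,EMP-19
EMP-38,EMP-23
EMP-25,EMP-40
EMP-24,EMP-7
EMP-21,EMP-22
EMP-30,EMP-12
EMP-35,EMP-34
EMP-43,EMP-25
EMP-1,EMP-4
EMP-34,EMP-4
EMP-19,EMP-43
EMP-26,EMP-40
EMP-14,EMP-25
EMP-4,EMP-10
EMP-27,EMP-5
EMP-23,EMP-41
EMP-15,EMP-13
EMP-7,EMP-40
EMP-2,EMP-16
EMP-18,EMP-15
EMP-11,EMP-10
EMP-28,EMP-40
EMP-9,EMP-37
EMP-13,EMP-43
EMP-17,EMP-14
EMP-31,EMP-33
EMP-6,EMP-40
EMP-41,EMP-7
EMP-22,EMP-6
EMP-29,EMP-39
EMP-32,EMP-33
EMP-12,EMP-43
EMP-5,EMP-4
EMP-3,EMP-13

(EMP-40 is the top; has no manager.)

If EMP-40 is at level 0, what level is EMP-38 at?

4

Chain from EMP-38 up to EMP-40: EMP-38 → EMP-23 → EMP-41 → EMP-7 → EMP-40. That is 4 steps up, so EMP-38 is 4 levels below EMP-40.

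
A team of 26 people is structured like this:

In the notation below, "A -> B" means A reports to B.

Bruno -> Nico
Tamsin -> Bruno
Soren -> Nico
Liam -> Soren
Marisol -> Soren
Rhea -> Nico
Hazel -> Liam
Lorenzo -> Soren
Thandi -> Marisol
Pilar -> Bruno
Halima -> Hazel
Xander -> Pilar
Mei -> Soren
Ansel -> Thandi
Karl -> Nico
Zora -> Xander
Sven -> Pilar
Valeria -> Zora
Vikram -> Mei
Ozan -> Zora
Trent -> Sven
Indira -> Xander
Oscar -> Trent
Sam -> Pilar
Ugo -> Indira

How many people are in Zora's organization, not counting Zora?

Zora directly manages Valeria, Ozan. Valeria has no reports. Ozan has no reports. So Zora's organization is 2 direct reports plus everyone under them: 1 + 1 = 2.

2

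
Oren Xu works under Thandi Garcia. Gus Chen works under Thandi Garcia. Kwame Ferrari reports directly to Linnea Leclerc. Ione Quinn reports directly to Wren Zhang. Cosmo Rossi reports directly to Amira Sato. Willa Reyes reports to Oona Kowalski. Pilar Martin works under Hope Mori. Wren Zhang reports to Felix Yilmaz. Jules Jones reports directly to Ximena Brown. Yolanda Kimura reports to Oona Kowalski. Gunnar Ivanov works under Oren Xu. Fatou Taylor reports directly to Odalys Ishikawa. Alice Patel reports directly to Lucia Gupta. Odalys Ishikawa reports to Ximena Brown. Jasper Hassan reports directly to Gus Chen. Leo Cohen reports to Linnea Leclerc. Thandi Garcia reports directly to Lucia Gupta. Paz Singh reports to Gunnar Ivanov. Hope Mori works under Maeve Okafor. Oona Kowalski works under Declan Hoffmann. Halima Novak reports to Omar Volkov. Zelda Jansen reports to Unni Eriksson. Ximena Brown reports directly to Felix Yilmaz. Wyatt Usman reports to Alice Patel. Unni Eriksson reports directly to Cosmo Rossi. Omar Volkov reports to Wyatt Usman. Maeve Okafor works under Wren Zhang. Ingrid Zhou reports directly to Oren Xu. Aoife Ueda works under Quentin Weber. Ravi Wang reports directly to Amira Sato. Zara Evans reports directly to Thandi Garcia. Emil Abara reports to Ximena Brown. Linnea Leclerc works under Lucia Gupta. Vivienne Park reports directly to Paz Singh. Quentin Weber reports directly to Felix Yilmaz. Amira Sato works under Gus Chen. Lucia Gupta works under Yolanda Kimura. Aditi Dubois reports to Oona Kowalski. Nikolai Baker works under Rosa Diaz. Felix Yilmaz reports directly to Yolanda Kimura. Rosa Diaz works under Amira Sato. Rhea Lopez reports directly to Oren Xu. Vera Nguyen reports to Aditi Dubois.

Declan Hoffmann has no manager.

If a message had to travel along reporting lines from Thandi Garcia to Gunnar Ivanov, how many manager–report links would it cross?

Gunnar Ivanov is in Thandi Garcia's organization: the chain from Gunnar Ivanov up to Thandi Garcia is Gunnar Ivanov → Oren Xu → Thandi Garcia, which is 2 links.

2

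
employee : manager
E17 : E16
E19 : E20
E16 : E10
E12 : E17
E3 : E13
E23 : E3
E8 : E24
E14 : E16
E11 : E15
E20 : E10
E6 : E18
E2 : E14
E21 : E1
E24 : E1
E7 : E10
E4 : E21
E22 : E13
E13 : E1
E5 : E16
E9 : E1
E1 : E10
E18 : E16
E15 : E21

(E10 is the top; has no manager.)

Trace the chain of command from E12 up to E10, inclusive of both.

E12 reports to E17. E17 reports to E16. E16 reports to E10. E10 is at the top.

E12 -> E17 -> E16 -> E10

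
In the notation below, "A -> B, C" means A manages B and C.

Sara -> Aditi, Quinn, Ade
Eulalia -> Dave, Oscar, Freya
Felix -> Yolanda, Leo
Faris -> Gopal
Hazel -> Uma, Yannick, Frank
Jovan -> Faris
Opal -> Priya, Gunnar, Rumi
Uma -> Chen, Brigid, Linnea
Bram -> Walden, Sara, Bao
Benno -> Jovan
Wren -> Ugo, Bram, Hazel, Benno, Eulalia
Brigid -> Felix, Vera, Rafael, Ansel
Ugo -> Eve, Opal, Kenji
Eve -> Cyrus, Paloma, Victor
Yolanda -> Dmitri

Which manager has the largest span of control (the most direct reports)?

Direct-report counts: Wren has 5; Eulalia has 3; Benno has 1; Jovan has 1; Faris has 1; Hazel has 3; Uma has 3; Brigid has 4; Felix has 2; Yolanda has 1; Bram has 3; Sara has 3; Ugo has 3; Opal has 3; Eve has 3. The largest is 5, held by Wren.

Wren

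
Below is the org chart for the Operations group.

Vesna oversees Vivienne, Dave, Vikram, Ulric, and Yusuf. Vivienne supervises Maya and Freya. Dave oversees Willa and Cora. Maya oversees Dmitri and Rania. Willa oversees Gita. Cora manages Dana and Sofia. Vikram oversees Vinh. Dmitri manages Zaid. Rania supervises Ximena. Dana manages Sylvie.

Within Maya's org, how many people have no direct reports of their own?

2

The people in Maya's organization with no one reporting to them are Ximena, Zaid. That is 2.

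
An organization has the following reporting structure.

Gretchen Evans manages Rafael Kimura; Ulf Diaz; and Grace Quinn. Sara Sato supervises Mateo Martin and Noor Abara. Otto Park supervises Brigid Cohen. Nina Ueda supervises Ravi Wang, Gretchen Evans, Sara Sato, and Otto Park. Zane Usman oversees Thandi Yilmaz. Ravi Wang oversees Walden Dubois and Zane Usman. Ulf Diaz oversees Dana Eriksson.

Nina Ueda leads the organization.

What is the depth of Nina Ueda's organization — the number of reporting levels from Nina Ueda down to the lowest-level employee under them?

3

The longest chain under Nina Ueda runs Nina Ueda → Gretchen Evans → Ulf Diaz → Dana Eriksson, which is 3 levels below Nina Ueda.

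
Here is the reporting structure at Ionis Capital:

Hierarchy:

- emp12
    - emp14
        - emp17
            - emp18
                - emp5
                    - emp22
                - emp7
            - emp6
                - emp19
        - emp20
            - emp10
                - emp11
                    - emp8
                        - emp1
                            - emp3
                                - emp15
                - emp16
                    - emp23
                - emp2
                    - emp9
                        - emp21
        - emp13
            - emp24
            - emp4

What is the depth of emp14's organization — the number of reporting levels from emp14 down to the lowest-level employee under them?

The longest chain under emp14 runs emp14 → emp20 → emp10 → emp11 → emp8 → emp1 → emp3 → emp15, which is 7 levels below emp14.

7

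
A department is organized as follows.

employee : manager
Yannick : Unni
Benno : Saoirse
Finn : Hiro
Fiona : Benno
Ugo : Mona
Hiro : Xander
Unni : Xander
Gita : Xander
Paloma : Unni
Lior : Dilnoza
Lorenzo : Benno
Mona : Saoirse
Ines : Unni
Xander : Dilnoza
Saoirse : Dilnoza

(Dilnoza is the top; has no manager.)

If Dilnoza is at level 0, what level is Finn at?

Chain from Finn up to Dilnoza: Finn → Hiro → Xander → Dilnoza. That is 3 steps up, so Finn is 3 levels below Dilnoza.

3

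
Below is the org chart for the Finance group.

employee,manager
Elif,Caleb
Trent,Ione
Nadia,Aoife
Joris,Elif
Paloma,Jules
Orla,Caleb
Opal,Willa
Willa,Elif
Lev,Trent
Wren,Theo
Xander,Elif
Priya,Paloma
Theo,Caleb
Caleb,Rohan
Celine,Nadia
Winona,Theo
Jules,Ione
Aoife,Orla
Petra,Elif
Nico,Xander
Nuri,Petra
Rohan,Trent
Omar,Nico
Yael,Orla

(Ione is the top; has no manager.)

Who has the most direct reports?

Direct-report counts: Ione has 2; Jules has 1; Paloma has 1; Trent has 2; Rohan has 1; Caleb has 3; Elif has 4; Willa has 1; Xander has 1; Nico has 1; Petra has 1; Orla has 2; Aoife has 1; Nadia has 1; Theo has 2. The largest is 4, held by Elif.

Elif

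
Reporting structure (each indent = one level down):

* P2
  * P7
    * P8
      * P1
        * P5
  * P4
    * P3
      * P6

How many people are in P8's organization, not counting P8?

P8 directly manages P1. Under P1: P5 (1). That's 2 in total.

2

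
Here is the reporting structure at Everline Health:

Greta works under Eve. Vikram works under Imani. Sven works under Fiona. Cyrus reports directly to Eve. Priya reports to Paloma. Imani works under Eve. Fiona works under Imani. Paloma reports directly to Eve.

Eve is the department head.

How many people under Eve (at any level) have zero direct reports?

The people in Eve's organization with no one reporting to them are Greta, Priya, Cyrus, Vikram, Sven. That is 5.

5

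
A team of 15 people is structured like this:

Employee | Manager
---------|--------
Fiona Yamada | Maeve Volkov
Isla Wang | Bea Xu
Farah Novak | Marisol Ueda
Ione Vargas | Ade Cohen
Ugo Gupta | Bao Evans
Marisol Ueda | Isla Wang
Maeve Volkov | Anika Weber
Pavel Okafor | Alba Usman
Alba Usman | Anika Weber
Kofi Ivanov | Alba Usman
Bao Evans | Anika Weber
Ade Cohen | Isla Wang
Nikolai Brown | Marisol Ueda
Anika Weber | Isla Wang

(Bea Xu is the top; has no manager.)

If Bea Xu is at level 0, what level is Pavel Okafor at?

Chain from Pavel Okafor up to Bea Xu: Pavel Okafor → Alba Usman → Anika Weber → Isla Wang → Bea Xu. That is 4 steps up, so Pavel Okafor is 4 levels below Bea Xu.

4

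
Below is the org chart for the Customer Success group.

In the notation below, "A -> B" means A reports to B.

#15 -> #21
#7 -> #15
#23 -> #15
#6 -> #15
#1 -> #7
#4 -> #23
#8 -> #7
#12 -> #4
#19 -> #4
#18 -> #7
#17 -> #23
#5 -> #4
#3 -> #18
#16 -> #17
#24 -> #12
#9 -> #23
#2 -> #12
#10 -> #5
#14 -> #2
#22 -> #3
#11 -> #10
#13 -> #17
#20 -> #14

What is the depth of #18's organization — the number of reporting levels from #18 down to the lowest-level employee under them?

The longest chain under #18 runs #18 → #3 → #22, which is 2 levels below #18.

2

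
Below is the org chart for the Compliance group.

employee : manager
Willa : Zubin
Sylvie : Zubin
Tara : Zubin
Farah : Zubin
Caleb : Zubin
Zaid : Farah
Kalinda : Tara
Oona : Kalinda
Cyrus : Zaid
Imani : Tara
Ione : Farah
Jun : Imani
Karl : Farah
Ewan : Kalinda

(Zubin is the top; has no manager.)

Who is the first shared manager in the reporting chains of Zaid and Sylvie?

Zubin

Zaid's chain of managers is Farah, Zubin. Sylvie's chain of managers is Zubin. The first manager that appears in both chains is Zubin.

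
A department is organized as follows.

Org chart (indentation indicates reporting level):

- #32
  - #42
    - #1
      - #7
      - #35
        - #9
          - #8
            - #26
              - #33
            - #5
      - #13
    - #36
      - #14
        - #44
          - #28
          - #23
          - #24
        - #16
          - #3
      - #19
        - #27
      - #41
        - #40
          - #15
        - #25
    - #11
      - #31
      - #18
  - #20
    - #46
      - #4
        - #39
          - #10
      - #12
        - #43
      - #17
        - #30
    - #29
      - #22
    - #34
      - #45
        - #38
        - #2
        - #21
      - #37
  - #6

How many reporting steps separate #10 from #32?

5

Chain from #10 up to #32: #10 → #39 → #4 → #46 → #20 → #32. That is 5 steps up, so #10 is 5 levels below #32.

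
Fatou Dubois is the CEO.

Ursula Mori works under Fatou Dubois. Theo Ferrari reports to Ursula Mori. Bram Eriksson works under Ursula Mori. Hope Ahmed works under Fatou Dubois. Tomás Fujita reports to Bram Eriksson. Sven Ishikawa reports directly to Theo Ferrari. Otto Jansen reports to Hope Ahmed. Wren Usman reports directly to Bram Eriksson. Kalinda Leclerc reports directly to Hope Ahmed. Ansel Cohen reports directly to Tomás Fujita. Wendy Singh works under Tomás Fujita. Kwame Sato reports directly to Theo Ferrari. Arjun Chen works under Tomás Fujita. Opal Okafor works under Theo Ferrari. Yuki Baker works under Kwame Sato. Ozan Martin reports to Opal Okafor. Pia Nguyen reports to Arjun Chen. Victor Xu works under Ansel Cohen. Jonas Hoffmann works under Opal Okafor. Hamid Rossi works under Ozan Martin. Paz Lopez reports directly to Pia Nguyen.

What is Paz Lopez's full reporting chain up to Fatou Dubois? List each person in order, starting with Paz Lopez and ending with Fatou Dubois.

Paz Lopez reports to Pia Nguyen. Pia Nguyen reports to Arjun Chen. Arjun Chen reports to Tomás Fujita. Tomás Fujita reports to Bram Eriksson. Bram Eriksson reports to Ursula Mori. Ursula Mori reports to Fatou Dubois. Fatou Dubois is at the top.

Paz Lopez -> Pia Nguyen -> Arjun Chen -> Tomás Fujita -> Bram Eriksson -> Ursula Mori -> Fatou Dubois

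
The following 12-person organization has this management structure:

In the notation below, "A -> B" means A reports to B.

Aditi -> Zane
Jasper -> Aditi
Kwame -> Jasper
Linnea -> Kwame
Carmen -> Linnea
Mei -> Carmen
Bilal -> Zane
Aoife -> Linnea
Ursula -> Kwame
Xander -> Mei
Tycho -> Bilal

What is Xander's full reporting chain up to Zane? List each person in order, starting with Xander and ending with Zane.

Xander reports to Mei. Mei reports to Carmen. Carmen reports to Linnea. Linnea reports to Kwame. Kwame reports to Jasper. Jasper reports to Aditi. Aditi reports to Zane. Zane is at the top.

Xander -> Mei -> Carmen -> Linnea -> Kwame -> Jasper -> Aditi -> Zane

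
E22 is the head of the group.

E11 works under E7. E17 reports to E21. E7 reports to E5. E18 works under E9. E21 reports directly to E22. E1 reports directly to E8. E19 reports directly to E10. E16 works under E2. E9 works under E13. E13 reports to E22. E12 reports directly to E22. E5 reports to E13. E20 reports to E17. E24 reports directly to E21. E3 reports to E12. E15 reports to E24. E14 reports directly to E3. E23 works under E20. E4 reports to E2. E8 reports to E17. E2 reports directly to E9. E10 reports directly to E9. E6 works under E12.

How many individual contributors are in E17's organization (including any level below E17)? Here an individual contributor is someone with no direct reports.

The people in E17's organization with no one reporting to them are E1, E23. That is 2.

2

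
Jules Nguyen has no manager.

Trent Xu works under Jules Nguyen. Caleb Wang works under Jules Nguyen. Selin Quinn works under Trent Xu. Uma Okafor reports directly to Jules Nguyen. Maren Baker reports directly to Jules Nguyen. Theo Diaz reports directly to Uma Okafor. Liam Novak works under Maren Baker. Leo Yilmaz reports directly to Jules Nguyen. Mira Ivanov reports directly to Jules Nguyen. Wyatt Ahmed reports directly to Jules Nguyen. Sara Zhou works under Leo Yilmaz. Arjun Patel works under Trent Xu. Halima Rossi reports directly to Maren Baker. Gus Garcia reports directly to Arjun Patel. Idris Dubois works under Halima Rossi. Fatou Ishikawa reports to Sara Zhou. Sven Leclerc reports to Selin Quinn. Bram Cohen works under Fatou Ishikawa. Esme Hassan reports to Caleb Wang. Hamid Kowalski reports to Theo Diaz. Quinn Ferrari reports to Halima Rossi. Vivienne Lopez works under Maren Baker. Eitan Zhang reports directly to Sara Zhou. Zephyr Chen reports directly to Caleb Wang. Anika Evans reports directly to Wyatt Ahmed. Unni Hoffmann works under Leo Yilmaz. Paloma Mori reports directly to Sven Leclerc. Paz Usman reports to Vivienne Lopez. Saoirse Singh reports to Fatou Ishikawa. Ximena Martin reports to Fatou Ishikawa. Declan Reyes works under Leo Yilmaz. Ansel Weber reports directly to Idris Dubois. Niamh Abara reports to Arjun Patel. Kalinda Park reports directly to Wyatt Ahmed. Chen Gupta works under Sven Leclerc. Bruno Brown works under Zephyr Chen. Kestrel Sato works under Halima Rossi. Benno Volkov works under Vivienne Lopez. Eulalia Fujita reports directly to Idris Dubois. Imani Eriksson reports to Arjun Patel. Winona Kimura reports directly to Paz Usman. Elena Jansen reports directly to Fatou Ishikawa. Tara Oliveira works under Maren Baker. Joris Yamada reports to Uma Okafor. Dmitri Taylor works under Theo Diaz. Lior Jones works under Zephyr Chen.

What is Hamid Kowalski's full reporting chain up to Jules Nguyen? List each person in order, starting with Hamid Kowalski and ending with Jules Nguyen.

Hamid Kowalski reports to Theo Diaz. Theo Diaz reports to Uma Okafor. Uma Okafor reports to Jules Nguyen. Jules Nguyen is at the top.

Hamid Kowalski -> Theo Diaz -> Uma Okafor -> Jules Nguyen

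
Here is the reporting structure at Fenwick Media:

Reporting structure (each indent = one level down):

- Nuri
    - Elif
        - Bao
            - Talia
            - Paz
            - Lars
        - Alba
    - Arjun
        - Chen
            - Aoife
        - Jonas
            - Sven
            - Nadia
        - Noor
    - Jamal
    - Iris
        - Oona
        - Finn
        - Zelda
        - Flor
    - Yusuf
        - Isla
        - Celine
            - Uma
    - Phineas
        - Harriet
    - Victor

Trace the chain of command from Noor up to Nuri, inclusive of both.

Noor -> Arjun -> Nuri

Noor reports to Arjun. Arjun reports to Nuri. Nuri is at the top.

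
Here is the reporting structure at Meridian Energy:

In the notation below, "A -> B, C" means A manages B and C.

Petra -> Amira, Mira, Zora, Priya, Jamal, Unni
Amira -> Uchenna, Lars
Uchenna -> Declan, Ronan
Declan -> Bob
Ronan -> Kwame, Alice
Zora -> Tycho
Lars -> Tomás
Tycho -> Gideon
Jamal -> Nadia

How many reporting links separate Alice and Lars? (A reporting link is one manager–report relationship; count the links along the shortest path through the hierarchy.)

Alice is 3 levels below Amira, and Lars is 1 level below Amira (their lowest common manager). The shortest path runs up from Alice to Amira and back down to Lars: 3 + 1 = 4 links.

4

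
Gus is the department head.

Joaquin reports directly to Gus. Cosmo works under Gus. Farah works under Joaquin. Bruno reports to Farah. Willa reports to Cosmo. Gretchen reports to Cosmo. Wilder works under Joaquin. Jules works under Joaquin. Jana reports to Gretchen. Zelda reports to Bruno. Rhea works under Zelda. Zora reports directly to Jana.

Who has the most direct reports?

Joaquin

Direct-report counts: Gus has 2; Cosmo has 2; Gretchen has 1; Jana has 1; Joaquin has 3; Farah has 1; Bruno has 1; Zelda has 1. The largest is 3, held by Joaquin.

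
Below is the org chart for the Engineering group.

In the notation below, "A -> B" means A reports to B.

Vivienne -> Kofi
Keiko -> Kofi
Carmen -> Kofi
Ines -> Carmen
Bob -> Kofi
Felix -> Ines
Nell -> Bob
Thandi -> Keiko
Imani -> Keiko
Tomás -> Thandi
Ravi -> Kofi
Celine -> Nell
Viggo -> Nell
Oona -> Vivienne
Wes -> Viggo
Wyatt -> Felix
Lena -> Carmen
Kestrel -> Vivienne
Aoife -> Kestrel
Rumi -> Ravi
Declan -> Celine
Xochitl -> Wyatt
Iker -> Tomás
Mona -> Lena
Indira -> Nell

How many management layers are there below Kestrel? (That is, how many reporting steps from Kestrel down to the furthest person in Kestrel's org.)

1

The longest chain under Kestrel runs Kestrel → Aoife, which is 1 level below Kestrel.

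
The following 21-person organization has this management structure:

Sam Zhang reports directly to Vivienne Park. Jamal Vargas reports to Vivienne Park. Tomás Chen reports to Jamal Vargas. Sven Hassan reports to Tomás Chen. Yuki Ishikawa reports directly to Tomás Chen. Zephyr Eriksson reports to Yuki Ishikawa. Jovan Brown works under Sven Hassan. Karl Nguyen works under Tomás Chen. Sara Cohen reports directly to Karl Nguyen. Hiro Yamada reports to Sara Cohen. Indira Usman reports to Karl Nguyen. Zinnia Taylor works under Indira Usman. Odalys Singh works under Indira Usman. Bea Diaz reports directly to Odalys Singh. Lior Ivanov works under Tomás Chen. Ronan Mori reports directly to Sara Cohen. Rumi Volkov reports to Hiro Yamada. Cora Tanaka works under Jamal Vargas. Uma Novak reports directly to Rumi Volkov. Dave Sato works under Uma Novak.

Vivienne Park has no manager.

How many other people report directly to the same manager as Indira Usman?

1

Indira Usman reports to Karl Nguyen. Karl Nguyen's other direct reports are Sara Cohen — 1 peer.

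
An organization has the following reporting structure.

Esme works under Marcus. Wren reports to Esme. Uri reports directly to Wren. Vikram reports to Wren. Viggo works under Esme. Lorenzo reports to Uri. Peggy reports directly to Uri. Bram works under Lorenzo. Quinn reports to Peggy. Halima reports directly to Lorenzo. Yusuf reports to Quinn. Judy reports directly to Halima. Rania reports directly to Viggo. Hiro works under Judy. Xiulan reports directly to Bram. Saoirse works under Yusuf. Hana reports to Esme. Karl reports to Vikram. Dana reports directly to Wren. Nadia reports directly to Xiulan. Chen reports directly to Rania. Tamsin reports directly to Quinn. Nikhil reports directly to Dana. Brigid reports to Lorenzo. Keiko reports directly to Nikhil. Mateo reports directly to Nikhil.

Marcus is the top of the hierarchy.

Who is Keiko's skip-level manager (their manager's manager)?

Dana

Keiko reports to Nikhil, and Nikhil reports to Dana. So Keiko's skip-level manager is Dana.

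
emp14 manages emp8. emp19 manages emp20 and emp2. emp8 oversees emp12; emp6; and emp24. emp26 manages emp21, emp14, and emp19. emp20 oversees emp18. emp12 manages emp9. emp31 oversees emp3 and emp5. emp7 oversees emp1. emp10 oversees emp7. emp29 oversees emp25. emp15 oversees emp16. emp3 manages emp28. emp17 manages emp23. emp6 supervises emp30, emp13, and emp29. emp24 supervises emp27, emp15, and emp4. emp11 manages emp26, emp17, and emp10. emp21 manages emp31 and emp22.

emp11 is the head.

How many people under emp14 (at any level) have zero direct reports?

7

The people in emp14's organization with no one reporting to them are emp9, emp25, emp13, emp30, emp4, emp16, emp27. That is 7.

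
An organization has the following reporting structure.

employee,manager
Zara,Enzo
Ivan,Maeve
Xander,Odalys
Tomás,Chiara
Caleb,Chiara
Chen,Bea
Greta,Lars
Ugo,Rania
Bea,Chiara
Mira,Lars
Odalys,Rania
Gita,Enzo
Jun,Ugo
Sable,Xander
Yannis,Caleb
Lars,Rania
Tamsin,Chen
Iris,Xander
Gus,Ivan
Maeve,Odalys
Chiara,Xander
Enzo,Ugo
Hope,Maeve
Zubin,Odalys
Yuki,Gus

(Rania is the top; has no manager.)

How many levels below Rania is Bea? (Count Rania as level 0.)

Chain from Bea up to Rania: Bea → Chiara → Xander → Odalys → Rania. That is 4 steps up, so Bea is 4 levels below Rania.

4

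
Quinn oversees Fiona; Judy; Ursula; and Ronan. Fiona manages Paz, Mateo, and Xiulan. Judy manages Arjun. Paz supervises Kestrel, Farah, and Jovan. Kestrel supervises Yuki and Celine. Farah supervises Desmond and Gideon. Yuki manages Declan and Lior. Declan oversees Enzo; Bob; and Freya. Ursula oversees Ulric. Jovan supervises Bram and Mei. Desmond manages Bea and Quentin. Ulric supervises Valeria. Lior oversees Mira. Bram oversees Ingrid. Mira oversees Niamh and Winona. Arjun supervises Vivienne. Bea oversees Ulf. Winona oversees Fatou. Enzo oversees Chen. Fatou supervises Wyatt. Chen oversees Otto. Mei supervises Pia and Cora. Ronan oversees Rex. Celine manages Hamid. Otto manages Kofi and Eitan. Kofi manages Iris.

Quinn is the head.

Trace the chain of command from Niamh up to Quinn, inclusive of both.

Niamh -> Mira -> Lior -> Yuki -> Kestrel -> Paz -> Fiona -> Quinn

Niamh reports to Mira. Mira reports to Lior. Lior reports to Yuki. Yuki reports to Kestrel. Kestrel reports to Paz. Paz reports to Fiona. Fiona reports to Quinn. Quinn is at the top.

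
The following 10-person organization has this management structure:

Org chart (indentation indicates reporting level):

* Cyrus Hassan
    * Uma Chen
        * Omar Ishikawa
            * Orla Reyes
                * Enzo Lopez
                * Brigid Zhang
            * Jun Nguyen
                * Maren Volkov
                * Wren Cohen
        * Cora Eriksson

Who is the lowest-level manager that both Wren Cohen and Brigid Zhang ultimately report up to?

Omar Ishikawa

Wren Cohen's chain of managers is Jun Nguyen, Omar Ishikawa, Uma Chen, Cyrus Hassan. Brigid Zhang's chain of managers is Orla Reyes, Omar Ishikawa, Uma Chen, Cyrus Hassan. The first manager that appears in both chains is Omar Ishikawa.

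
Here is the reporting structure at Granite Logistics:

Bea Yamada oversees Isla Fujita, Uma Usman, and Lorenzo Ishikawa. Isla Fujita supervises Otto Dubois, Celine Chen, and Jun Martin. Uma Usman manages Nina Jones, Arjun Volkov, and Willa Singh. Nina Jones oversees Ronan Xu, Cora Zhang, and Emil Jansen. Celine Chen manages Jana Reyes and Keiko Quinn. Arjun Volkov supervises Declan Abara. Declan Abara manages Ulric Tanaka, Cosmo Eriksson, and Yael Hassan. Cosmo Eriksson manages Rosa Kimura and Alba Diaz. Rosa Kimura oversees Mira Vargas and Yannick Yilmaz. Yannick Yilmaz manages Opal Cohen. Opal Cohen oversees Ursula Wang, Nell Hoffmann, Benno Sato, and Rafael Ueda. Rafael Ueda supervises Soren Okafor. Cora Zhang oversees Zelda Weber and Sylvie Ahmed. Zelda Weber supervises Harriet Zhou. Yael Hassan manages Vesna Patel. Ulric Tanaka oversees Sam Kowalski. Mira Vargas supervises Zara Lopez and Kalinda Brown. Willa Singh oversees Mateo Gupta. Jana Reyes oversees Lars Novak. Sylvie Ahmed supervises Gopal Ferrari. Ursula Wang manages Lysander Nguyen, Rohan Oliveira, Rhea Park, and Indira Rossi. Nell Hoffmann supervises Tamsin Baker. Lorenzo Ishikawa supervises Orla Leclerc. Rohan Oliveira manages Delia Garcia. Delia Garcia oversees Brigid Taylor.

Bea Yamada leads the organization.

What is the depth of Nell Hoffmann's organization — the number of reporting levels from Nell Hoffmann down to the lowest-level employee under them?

1

The longest chain under Nell Hoffmann runs Nell Hoffmann → Tamsin Baker, which is 1 level below Nell Hoffmann.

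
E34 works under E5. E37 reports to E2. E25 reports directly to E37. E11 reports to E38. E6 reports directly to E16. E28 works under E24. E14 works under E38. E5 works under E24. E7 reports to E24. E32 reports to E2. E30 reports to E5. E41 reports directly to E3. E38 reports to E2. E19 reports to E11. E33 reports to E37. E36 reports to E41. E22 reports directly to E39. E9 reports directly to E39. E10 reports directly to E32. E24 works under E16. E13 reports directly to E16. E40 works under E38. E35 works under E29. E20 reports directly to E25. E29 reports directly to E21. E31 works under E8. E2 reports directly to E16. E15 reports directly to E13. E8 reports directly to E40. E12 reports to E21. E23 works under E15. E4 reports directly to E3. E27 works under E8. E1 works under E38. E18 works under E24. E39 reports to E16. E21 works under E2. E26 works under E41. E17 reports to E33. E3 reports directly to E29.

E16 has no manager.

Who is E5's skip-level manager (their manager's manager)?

E16

E5 reports to E24, and E24 reports to E16. So E5's skip-level manager is E16.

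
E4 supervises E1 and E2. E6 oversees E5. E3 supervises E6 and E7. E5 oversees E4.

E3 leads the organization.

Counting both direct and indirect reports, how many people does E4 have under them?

2

E4 directly manages E1, E2. E1 has no reports. E2 has no reports. So E4's organization is 2 direct reports plus everyone under them: 1 + 1 = 2.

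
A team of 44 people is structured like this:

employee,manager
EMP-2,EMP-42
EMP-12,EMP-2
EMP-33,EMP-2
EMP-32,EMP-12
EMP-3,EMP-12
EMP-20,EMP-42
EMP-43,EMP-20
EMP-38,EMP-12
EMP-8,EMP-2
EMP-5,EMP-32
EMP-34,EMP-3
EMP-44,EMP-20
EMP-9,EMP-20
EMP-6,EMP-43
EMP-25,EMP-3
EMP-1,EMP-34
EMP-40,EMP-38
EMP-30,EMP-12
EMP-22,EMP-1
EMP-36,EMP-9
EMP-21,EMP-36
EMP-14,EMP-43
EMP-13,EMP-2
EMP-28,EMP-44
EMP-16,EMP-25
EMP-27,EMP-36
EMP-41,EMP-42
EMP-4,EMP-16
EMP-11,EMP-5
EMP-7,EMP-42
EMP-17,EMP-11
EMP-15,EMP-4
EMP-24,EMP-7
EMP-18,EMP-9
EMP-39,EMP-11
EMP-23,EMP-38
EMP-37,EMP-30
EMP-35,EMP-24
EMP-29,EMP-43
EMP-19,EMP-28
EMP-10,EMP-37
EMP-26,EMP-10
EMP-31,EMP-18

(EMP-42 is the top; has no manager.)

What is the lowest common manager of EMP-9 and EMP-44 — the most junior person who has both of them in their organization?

EMP-20

EMP-9's chain of managers is EMP-20, EMP-42. EMP-44's chain of managers is EMP-20, EMP-42. The first manager that appears in both chains is EMP-20.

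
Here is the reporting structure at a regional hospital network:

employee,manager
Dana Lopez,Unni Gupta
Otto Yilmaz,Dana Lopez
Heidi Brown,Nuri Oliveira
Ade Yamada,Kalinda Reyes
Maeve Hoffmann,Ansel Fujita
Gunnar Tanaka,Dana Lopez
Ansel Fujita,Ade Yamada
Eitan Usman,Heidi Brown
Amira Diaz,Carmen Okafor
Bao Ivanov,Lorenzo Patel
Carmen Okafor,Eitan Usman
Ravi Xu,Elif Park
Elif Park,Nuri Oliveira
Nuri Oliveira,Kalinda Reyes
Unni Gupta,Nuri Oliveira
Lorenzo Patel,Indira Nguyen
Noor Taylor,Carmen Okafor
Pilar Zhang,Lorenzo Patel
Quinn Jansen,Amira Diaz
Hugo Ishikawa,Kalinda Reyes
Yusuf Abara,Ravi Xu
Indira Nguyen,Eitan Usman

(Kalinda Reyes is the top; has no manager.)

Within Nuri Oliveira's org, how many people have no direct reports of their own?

The people in Nuri Oliveira's organization with no one reporting to them are Gunnar Tanaka, Otto Yilmaz, Yusuf Abara, Bao Ivanov, Pilar Zhang, Quinn Jansen, Noor Taylor. That is 7.

7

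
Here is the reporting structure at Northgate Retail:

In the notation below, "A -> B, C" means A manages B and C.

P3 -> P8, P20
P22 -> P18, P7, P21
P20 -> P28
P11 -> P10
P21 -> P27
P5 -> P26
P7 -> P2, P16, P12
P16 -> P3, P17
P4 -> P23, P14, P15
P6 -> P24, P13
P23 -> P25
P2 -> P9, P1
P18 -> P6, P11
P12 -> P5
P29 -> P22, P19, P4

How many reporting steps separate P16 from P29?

3

Chain from P16 up to P29: P16 → P7 → P22 → P29. That is 3 steps up, so P16 is 3 levels below P29.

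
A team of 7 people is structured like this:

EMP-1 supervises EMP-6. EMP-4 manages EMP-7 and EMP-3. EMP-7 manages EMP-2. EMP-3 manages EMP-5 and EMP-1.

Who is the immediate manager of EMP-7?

EMP-4

EMP-7 reports directly to EMP-4.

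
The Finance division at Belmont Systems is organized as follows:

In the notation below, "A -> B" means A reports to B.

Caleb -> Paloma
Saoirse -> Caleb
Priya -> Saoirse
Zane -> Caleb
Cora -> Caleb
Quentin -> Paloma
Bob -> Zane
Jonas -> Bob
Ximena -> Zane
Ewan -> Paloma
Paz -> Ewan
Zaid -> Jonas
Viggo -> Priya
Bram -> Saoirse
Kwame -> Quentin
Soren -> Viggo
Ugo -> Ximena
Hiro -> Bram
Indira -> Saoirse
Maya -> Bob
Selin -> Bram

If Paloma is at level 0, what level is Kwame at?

2

Chain from Kwame up to Paloma: Kwame → Quentin → Paloma. That is 2 steps up, so Kwame is 2 levels below Paloma.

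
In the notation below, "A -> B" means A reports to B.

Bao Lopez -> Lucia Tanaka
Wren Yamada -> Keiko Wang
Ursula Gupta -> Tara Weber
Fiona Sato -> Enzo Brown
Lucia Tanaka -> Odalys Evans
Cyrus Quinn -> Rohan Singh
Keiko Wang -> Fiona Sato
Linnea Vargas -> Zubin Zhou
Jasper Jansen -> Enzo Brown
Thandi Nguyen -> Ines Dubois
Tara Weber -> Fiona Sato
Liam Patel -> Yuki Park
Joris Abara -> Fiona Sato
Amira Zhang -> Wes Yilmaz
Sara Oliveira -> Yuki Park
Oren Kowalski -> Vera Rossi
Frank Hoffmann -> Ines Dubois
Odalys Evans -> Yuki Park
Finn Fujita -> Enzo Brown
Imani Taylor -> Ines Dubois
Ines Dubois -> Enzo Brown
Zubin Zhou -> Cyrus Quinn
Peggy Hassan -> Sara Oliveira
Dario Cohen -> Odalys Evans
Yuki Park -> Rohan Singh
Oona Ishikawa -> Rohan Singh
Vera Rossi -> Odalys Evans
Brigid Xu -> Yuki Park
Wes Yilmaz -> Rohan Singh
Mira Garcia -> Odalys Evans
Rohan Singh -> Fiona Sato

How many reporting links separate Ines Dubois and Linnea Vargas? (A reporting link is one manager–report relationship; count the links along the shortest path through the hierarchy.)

Ines Dubois is 1 level below Enzo Brown, and Linnea Vargas is 5 levels below Enzo Brown (their lowest common manager). The shortest path runs up from Ines Dubois to Enzo Brown and back down to Linnea Vargas: 1 + 5 = 6 links.

6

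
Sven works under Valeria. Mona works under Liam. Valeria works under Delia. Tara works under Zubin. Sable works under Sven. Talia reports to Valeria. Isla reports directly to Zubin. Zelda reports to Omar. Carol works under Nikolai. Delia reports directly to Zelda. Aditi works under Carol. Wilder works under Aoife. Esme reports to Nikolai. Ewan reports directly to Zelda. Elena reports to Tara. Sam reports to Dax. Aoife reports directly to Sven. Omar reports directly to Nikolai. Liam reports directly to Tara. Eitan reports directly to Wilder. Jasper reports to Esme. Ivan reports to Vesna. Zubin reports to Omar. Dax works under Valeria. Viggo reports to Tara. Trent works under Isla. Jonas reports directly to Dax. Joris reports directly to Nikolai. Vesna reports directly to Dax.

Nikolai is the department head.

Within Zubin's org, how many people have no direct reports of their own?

The people in Zubin's organization with no one reporting to them are Mona, Viggo, Elena, Trent. That is 4.

4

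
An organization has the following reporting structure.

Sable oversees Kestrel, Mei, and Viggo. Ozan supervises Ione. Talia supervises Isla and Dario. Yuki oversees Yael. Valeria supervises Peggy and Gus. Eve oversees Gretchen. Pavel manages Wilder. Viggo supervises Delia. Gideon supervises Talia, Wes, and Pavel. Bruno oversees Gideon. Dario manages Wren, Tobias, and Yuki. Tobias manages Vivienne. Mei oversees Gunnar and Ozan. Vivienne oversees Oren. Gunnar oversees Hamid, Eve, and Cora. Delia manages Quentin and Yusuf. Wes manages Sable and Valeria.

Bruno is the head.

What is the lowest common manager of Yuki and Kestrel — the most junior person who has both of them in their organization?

Gideon

Yuki's chain of managers is Dario, Talia, Gideon, Bruno. Kestrel's chain of managers is Sable, Wes, Gideon, Bruno. The first manager that appears in both chains is Gideon.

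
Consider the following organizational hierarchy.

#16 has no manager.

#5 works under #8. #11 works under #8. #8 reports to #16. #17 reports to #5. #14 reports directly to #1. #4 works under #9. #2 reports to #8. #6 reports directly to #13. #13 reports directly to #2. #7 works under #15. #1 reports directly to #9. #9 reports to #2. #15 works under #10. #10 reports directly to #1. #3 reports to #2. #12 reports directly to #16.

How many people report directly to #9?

#9 directly manages #1, #4. That is 2 direct reports.

2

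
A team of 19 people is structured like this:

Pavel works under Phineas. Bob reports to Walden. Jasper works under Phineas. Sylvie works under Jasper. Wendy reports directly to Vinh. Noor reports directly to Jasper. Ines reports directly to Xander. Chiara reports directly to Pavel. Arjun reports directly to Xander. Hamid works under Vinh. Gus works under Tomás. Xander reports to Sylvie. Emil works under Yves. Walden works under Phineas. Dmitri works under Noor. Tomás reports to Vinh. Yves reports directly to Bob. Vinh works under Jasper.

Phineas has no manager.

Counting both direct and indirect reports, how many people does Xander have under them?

Xander directly manages Ines, Arjun. Ines has no reports. Arjun has no reports. So Xander's organization is 2 direct reports plus everyone under them: 1 + 1 = 2.

2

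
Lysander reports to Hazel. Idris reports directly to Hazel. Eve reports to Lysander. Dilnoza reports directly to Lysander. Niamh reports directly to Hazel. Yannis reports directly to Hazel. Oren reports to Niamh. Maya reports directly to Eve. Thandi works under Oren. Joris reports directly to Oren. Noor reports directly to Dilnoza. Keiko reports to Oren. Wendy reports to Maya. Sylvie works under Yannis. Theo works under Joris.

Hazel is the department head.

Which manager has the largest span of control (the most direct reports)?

Direct-report counts: Hazel has 4; Yannis has 1; Niamh has 1; Oren has 3; Joris has 1; Lysander has 2; Dilnoza has 1; Eve has 1; Maya has 1. The largest is 4, held by Hazel.

Hazel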